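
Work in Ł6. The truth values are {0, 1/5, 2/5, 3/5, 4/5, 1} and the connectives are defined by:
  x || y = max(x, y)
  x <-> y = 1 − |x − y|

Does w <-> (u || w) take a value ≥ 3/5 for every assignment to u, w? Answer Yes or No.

No

Counterexample: take u = 3/5, w = 0.
u || w = 3/5 || 0 = 3/5
w <-> (u || w) = 0 <-> 3/5 = 2/5
This gives 2/5, which is below 3/5.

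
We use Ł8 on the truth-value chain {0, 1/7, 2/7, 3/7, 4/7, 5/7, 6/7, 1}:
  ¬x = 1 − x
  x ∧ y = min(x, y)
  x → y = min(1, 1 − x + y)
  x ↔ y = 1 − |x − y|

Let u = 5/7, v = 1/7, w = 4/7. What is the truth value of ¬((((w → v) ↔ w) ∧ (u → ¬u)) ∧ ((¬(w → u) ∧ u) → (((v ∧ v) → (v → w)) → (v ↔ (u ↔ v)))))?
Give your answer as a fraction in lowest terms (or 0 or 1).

w → v = 4/7 → 1/7 = 4/7
(w → v) ↔ w = 4/7 ↔ 4/7 = 1
¬u = ¬5/7 = 2/7
u → ¬u = 5/7 → 2/7 = 4/7
((w → v) ↔ w) ∧ (u → ¬u) = 1 ∧ 4/7 = 4/7
w → u = 4/7 → 5/7 = 1
¬(w → u) = ¬1 = 0
¬(w → u) ∧ u = 0 ∧ 5/7 = 0
v ∧ v = 1/7 ∧ 1/7 = 1/7
v → w = 1/7 → 4/7 = 1
(v ∧ v) → (v → w) = 1/7 → 1 = 1
u ↔ v = 5/7 ↔ 1/7 = 3/7
v ↔ (u ↔ v) = 1/7 ↔ 3/7 = 5/7
((v ∧ v) → (v → w)) → (v ↔ (u ↔ v)) = 1 → 5/7 = 5/7
(¬(w → u) ∧ u) → (((v ∧ v) → (v → w)) → (v ↔ (u ↔ v))) = 0 → 5/7 = 1
(((w → v) ↔ w) ∧ (u → ¬u)) ∧ ((¬(w → u) ∧ u) → (((v ∧ v) → (v → w)) → (v ↔ (u ↔ v)))) = 4/7 ∧ 1 = 4/7
¬((((w → v) ↔ w) ∧ (u → ¬u)) ∧ ((¬(w → u) ∧ u) → (((v ∧ v) → (v → w)) → (v ↔ (u ↔ v))))) = ¬4/7 = 3/7

3/7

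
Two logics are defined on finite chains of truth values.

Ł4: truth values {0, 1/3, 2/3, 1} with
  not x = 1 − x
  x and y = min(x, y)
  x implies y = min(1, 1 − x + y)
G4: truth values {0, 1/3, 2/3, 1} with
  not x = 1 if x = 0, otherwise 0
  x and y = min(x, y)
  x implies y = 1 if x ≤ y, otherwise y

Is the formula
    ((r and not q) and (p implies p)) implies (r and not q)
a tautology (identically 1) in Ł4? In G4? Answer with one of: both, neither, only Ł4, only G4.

both

In Ł4: every assignment gives 1 — tautology.
In G4: every assignment gives 1 — tautology.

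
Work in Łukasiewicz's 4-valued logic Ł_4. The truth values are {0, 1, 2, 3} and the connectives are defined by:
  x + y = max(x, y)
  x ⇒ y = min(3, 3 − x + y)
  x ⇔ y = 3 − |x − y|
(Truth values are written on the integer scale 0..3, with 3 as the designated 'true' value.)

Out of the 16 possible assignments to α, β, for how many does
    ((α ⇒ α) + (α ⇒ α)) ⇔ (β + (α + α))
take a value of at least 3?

7

α = 0, β = 0 ↦ 0  <
α = 0, β = 1 ↦ 1  <
α = 0, β = 2 ↦ 2  <
α = 0, β = 3 ↦ 3  ≥
α = 1, β = 0 ↦ 1  <
α = 1, β = 1 ↦ 1  <
α = 1, β = 2 ↦ 2  <
α = 1, β = 3 ↦ 3  ≥
α = 2, β = 0 ↦ 2  <
α = 2, β = 1 ↦ 2  <
α = 2, β = 2 ↦ 2  <
α = 2, β = 3 ↦ 3  ≥
α = 3, β = 0 ↦ 3  ≥
α = 3, β = 1 ↦ 3  ≥
α = 3, β = 2 ↦ 3  ≥
α = 3, β = 3 ↦ 3  ≥
So 7 of the 16 assignments meet the threshold.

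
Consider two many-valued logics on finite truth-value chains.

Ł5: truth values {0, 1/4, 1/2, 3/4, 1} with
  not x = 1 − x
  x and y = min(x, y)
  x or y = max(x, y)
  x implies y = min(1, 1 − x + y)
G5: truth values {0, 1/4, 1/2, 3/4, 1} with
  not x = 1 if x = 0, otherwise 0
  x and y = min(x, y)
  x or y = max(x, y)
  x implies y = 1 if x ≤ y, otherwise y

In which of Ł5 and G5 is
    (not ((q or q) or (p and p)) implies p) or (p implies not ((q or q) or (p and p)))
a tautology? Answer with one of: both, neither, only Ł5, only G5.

In Ł5: every assignment gives 1 — tautology.
In G5: every assignment gives 1 — tautology.

both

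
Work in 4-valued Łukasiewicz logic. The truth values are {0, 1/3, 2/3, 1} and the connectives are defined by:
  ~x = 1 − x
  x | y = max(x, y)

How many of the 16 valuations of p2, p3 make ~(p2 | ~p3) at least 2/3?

p2 = 0, p3 = 0 ↦ 0  <
p2 = 0, p3 = 1/3 ↦ 1/3  <
p2 = 0, p3 = 2/3 ↦ 2/3  ≥
p2 = 0, p3 = 1 ↦ 1  ≥
p2 = 1/3, p3 = 0 ↦ 0  <
p2 = 1/3, p3 = 1/3 ↦ 1/3  <
p2 = 1/3, p3 = 2/3 ↦ 2/3  ≥
p2 = 1/3, p3 = 1 ↦ 2/3  ≥
p2 = 2/3, p3 = 0 ↦ 0  <
p2 = 2/3, p3 = 1/3 ↦ 1/3  <
p2 = 2/3, p3 = 2/3 ↦ 1/3  <
p2 = 2/3, p3 = 1 ↦ 1/3  <
p2 = 1, p3 = 0 ↦ 0  <
p2 = 1, p3 = 1/3 ↦ 0  <
p2 = 1, p3 = 2/3 ↦ 0  <
p2 = 1, p3 = 1 ↦ 0  <
So 4 of the 16 assignments meet the threshold.

4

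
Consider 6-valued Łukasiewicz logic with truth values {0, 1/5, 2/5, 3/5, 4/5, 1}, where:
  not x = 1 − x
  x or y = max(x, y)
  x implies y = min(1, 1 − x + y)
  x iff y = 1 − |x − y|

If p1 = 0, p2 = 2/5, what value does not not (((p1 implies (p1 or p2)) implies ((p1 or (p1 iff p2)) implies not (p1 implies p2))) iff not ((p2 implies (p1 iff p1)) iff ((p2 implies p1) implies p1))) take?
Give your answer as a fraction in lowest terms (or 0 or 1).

p1 or p2 = 0 or 2/5 = 2/5
p1 implies (p1 or p2) = 0 implies 2/5 = 1
p1 iff p2 = 0 iff 2/5 = 3/5
p1 or (p1 iff p2) = 0 or 3/5 = 3/5
p1 implies p2 = 0 implies 2/5 = 1
not (p1 implies p2) = not 1 = 0
(p1 or (p1 iff p2)) implies not (p1 implies p2) = 3/5 implies 0 = 2/5
(p1 implies (p1 or p2)) implies ((p1 or (p1 iff p2)) implies not (p1 implies p2)) = 1 implies 2/5 = 2/5
p1 iff p1 = 0 iff 0 = 1
p2 implies (p1 iff p1) = 2/5 implies 1 = 1
p2 implies p1 = 2/5 implies 0 = 3/5
(p2 implies p1) implies p1 = 3/5 implies 0 = 2/5
(p2 implies (p1 iff p1)) iff ((p2 implies p1) implies p1) = 1 iff 2/5 = 2/5
not ((p2 implies (p1 iff p1)) iff ((p2 implies p1) implies p1)) = not 2/5 = 3/5
((p1 implies (p1 or p2)) implies ((p1 or (p1 iff p2)) implies not (p1 implies p2))) iff not ((p2 implies (p1 iff p1)) iff ((p2 implies p1) implies p1)) = 2/5 iff 3/5 = 4/5
not (((p1 implies (p1 or p2)) implies ((p1 or (p1 iff p2)) implies not (p1 implies p2))) iff not ((p2 implies (p1 iff p1)) iff ((p2 implies p1) implies p1))) = not 4/5 = 1/5
not not (((p1 implies (p1 or p2)) implies ((p1 or (p1 iff p2)) implies not (p1 implies p2))) iff not ((p2 implies (p1 iff p1)) iff ((p2 implies p1) implies p1))) = not 1/5 = 4/5

4/5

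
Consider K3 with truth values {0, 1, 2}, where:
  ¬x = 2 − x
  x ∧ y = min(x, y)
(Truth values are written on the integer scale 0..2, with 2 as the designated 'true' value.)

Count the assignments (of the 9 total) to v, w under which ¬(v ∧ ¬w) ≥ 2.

5

v = 0, w = 0 ↦ 2  ≥
v = 0, w = 1 ↦ 2  ≥
v = 0, w = 2 ↦ 2  ≥
v = 1, w = 0 ↦ 1  <
v = 1, w = 1 ↦ 1  <
v = 1, w = 2 ↦ 2  ≥
v = 2, w = 0 ↦ 0  <
v = 2, w = 1 ↦ 1  <
v = 2, w = 2 ↦ 2  ≥
So 5 of the 9 assignments meet the threshold.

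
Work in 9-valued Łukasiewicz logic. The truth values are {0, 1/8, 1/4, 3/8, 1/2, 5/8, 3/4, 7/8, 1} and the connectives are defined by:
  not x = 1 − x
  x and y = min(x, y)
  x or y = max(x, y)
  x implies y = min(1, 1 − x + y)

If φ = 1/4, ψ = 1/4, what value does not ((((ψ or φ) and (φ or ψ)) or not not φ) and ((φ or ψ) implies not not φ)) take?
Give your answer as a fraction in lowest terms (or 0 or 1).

3/4

ψ or φ = 1/4 or 1/4 = 1/4
φ or ψ = 1/4 or 1/4 = 1/4
(ψ or φ) and (φ or ψ) = 1/4 and 1/4 = 1/4
not φ = not 1/4 = 3/4
not not φ = not 3/4 = 1/4
((ψ or φ) and (φ or ψ)) or not not φ = 1/4 or 1/4 = 1/4
φ or ψ = 1/4 or 1/4 = 1/4
not φ = not 1/4 = 3/4
not not φ = not 3/4 = 1/4
(φ or ψ) implies not not φ = 1/4 implies 1/4 = 1
(((ψ or φ) and (φ or ψ)) or not not φ) and ((φ or ψ) implies not not φ) = 1/4 and 1 = 1/4
not ((((ψ or φ) and (φ or ψ)) or not not φ) and ((φ or ψ) implies not not φ)) = not 1/4 = 3/4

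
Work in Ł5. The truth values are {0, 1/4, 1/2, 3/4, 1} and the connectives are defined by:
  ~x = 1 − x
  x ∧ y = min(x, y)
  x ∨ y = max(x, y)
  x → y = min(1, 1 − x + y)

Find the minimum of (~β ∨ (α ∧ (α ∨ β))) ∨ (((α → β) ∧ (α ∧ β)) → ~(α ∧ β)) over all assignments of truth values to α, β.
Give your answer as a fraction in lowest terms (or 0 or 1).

Take α = 3/4, β = 3/4:
~β = ~3/4 = 1/4
α ∨ β = 3/4 ∨ 3/4 = 3/4
α ∧ (α ∨ β) = 3/4 ∧ 3/4 = 3/4
~β ∨ (α ∧ (α ∨ β)) = 1/4 ∨ 3/4 = 3/4
α → β = 3/4 → 3/4 = 1
α ∧ β = 3/4 ∧ 3/4 = 3/4
(α → β) ∧ (α ∧ β) = 1 ∧ 3/4 = 3/4
α ∧ β = 3/4 ∧ 3/4 = 3/4
~(α ∧ β) = ~3/4 = 1/4
((α → β) ∧ (α ∧ β)) → ~(α ∧ β) = 3/4 → 1/4 = 1/2
(~β ∨ (α ∧ (α ∨ β))) ∨ (((α → β) ∧ (α ∧ β)) → ~(α ∧ β)) = 3/4 ∨ 1/2 = 3/4
No assignment yields a value below 3/4, so this is the minimum.

3/4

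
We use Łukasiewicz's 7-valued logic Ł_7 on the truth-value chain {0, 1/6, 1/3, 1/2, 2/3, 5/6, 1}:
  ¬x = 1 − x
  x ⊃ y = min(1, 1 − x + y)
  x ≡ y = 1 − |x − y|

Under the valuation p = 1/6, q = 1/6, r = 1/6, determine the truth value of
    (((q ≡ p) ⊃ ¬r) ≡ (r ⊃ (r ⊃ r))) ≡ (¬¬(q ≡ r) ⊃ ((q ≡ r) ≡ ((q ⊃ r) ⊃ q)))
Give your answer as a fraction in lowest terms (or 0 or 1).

q ≡ p = 1/6 ≡ 1/6 = 1
¬r = ¬1/6 = 5/6
(q ≡ p) ⊃ ¬r = 1 ⊃ 5/6 = 5/6
r ⊃ r = 1/6 ⊃ 1/6 = 1
r ⊃ (r ⊃ r) = 1/6 ⊃ 1 = 1
((q ≡ p) ⊃ ¬r) ≡ (r ⊃ (r ⊃ r)) = 5/6 ≡ 1 = 5/6
q ≡ r = 1/6 ≡ 1/6 = 1
¬(q ≡ r) = ¬1 = 0
¬¬(q ≡ r) = ¬0 = 1
q ≡ r = 1/6 ≡ 1/6 = 1
q ⊃ r = 1/6 ⊃ 1/6 = 1
(q ⊃ r) ⊃ q = 1 ⊃ 1/6 = 1/6
(q ≡ r) ≡ ((q ⊃ r) ⊃ q) = 1 ≡ 1/6 = 1/6
¬¬(q ≡ r) ⊃ ((q ≡ r) ≡ ((q ⊃ r) ⊃ q)) = 1 ⊃ 1/6 = 1/6
(((q ≡ p) ⊃ ¬r) ≡ (r ⊃ (r ⊃ r))) ≡ (¬¬(q ≡ r) ⊃ ((q ≡ r) ≡ ((q ⊃ r) ⊃ q))) = 5/6 ≡ 1/6 = 1/3

1/3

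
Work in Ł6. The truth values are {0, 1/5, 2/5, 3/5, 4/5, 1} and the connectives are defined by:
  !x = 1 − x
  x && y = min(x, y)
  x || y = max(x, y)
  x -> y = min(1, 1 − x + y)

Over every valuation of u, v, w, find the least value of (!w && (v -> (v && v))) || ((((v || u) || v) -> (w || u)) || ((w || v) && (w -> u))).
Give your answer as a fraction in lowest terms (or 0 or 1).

Take u = 0, v = 4/5, w = 2/5:
!w = !2/5 = 3/5
v && v = 4/5 && 4/5 = 4/5
v -> (v && v) = 4/5 -> 4/5 = 1
!w && (v -> (v && v)) = 3/5 && 1 = 3/5
v || u = 4/5 || 0 = 4/5
(v || u) || v = 4/5 || 4/5 = 4/5
w || u = 2/5 || 0 = 2/5
((v || u) || v) -> (w || u) = 4/5 -> 2/5 = 3/5
w || v = 2/5 || 4/5 = 4/5
w -> u = 2/5 -> 0 = 3/5
(w || v) && (w -> u) = 4/5 && 3/5 = 3/5
(((v || u) || v) -> (w || u)) || ((w || v) && (w -> u)) = 3/5 || 3/5 = 3/5
(!w && (v -> (v && v))) || ((((v || u) || v) -> (w || u)) || ((w || v) && (w -> u))) = 3/5 || 3/5 = 3/5
No assignment yields a value below 3/5, so this is the minimum.

3/5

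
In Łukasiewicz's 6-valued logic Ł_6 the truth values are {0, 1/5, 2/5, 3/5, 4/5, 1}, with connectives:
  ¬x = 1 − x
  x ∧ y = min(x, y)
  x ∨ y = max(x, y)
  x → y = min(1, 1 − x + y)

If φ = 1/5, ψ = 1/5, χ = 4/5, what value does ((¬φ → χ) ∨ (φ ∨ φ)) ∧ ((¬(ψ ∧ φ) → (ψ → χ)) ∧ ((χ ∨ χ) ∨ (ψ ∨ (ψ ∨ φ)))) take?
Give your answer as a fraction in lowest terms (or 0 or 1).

4/5

¬φ = ¬1/5 = 4/5
¬φ → χ = 4/5 → 4/5 = 1
φ ∨ φ = 1/5 ∨ 1/5 = 1/5
(¬φ → χ) ∨ (φ ∨ φ) = 1 ∨ 1/5 = 1
ψ ∧ φ = 1/5 ∧ 1/5 = 1/5
¬(ψ ∧ φ) = ¬1/5 = 4/5
ψ → χ = 1/5 → 4/5 = 1
¬(ψ ∧ φ) → (ψ → χ) = 4/5 → 1 = 1
χ ∨ χ = 4/5 ∨ 4/5 = 4/5
ψ ∨ φ = 1/5 ∨ 1/5 = 1/5
ψ ∨ (ψ ∨ φ) = 1/5 ∨ 1/5 = 1/5
(χ ∨ χ) ∨ (ψ ∨ (ψ ∨ φ)) = 4/5 ∨ 1/5 = 4/5
(¬(ψ ∧ φ) → (ψ → χ)) ∧ ((χ ∨ χ) ∨ (ψ ∨ (ψ ∨ φ))) = 1 ∧ 4/5 = 4/5
((¬φ → χ) ∨ (φ ∨ φ)) ∧ ((¬(ψ ∧ φ) → (ψ → χ)) ∧ ((χ ∨ χ) ∨ (ψ ∨ (ψ ∨ φ)))) = 1 ∧ 4/5 = 4/5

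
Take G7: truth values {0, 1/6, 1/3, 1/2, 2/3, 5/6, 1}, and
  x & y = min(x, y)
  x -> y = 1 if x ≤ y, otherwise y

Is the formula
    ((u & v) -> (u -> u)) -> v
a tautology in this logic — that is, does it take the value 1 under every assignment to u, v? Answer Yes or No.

Counterexample: take u = 0, v = 0.
u & v = 0 & 0 = 0
u -> u = 0 -> 0 = 1
(u & v) -> (u -> u) = 0 -> 1 = 1
((u & v) -> (u -> u)) -> v = 1 -> 0 = 0
This gives 0 ≠ 1.

No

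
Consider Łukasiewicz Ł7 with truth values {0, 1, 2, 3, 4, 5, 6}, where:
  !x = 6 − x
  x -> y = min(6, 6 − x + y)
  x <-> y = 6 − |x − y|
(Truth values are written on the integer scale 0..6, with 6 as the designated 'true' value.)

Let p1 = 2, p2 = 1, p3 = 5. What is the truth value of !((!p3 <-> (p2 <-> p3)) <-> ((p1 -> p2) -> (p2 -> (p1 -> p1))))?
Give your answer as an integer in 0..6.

1

!p3 = !5 = 1
p2 <-> p3 = 1 <-> 5 = 2
!p3 <-> (p2 <-> p3) = 1 <-> 2 = 5
p1 -> p2 = 2 -> 1 = 5
p1 -> p1 = 2 -> 2 = 6
p2 -> (p1 -> p1) = 1 -> 6 = 6
(p1 -> p2) -> (p2 -> (p1 -> p1)) = 5 -> 6 = 6
(!p3 <-> (p2 <-> p3)) <-> ((p1 -> p2) -> (p2 -> (p1 -> p1))) = 5 <-> 6 = 5
!((!p3 <-> (p2 <-> p3)) <-> ((p1 -> p2) -> (p2 -> (p1 -> p1)))) = !5 = 1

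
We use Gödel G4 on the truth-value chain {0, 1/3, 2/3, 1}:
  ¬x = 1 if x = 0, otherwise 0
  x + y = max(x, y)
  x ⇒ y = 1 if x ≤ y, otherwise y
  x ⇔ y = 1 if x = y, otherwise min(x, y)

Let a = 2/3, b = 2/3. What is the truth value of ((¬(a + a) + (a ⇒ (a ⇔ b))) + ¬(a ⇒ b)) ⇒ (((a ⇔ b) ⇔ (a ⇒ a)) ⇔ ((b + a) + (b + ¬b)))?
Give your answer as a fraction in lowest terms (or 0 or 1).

2/3

a + a = 2/3 + 2/3 = 2/3
¬(a + a) = ¬2/3 = 0
a ⇔ b = 2/3 ⇔ 2/3 = 1
a ⇒ (a ⇔ b) = 2/3 ⇒ 1 = 1
¬(a + a) + (a ⇒ (a ⇔ b)) = 0 + 1 = 1
a ⇒ b = 2/3 ⇒ 2/3 = 1
¬(a ⇒ b) = ¬1 = 0
(¬(a + a) + (a ⇒ (a ⇔ b))) + ¬(a ⇒ b) = 1 + 0 = 1
a ⇔ b = 2/3 ⇔ 2/3 = 1
a ⇒ a = 2/3 ⇒ 2/3 = 1
(a ⇔ b) ⇔ (a ⇒ a) = 1 ⇔ 1 = 1
b + a = 2/3 + 2/3 = 2/3
¬b = ¬2/3 = 0
b + ¬b = 2/3 + 0 = 2/3
(b + a) + (b + ¬b) = 2/3 + 2/3 = 2/3
((a ⇔ b) ⇔ (a ⇒ a)) ⇔ ((b + a) + (b + ¬b)) = 1 ⇔ 2/3 = 2/3
((¬(a + a) + (a ⇒ (a ⇔ b))) + ¬(a ⇒ b)) ⇒ (((a ⇔ b) ⇔ (a ⇒ a)) ⇔ ((b + a) + (b + ¬b))) = 1 ⇒ 2/3 = 2/3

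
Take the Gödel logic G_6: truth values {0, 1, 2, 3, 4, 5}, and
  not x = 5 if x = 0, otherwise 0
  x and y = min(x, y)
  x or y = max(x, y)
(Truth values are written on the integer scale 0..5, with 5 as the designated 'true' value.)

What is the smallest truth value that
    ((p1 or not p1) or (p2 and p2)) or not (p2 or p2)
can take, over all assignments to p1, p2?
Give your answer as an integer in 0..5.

1

Take p1 = 1, p2 = 1:
not p1 = not 1 = 0
p1 or not p1 = 1 or 0 = 1
p2 and p2 = 1 and 1 = 1
(p1 or not p1) or (p2 and p2) = 1 or 1 = 1
p2 or p2 = 1 or 1 = 1
not (p2 or p2) = not 1 = 0
((p1 or not p1) or (p2 and p2)) or not (p2 or p2) = 1 or 0 = 1
No assignment yields a value below 1, so this is the minimum.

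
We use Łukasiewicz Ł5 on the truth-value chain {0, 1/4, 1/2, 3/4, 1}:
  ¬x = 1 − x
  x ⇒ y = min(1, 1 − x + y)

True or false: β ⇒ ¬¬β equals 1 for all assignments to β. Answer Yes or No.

Yes

β = 0 ↦ 1
β = 1/4 ↦ 1
β = 1/2 ↦ 1
β = 3/4 ↦ 1
β = 1 ↦ 1
Every assignment gives a value ≥ 1.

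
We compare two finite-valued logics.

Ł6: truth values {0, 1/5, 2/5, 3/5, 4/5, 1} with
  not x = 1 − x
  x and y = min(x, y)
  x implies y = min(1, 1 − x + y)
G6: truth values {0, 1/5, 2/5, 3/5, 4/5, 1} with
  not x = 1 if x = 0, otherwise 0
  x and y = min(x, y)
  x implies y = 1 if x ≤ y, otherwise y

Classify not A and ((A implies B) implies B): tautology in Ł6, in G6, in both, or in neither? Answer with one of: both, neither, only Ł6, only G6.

In Ł6: at A = 0, B = 0 the value is 0 — not a tautology.
In G6: at A = 0, B = 0 the value is 0 — not a tautology.

neither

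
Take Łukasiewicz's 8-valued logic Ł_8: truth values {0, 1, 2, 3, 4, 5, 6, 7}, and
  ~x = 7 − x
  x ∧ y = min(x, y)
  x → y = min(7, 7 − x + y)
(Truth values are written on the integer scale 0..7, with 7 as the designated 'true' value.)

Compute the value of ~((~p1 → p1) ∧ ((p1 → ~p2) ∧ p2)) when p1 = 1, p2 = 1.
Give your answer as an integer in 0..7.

~p1 = ~1 = 6
~p1 → p1 = 6 → 1 = 2
~p2 = ~1 = 6
p1 → ~p2 = 1 → 6 = 7
(p1 → ~p2) ∧ p2 = 7 ∧ 1 = 1
(~p1 → p1) ∧ ((p1 → ~p2) ∧ p2) = 2 ∧ 1 = 1
~((~p1 → p1) ∧ ((p1 → ~p2) ∧ p2)) = ~1 = 6

6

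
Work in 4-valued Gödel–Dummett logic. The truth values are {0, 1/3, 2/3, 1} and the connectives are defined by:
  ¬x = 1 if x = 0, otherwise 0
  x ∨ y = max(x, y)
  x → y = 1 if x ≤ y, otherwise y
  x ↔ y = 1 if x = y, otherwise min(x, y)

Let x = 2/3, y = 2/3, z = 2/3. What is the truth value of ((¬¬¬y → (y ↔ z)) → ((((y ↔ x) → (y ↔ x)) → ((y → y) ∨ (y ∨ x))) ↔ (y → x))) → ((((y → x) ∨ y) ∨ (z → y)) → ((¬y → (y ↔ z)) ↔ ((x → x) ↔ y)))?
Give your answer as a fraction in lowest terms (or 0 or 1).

2/3

¬y = ¬2/3 = 0
¬¬y = ¬0 = 1
¬¬¬y = ¬1 = 0
y ↔ z = 2/3 ↔ 2/3 = 1
¬¬¬y → (y ↔ z) = 0 → 1 = 1
y ↔ x = 2/3 ↔ 2/3 = 1
y ↔ x = 2/3 ↔ 2/3 = 1
(y ↔ x) → (y ↔ x) = 1 → 1 = 1
y → y = 2/3 → 2/3 = 1
y ∨ x = 2/3 ∨ 2/3 = 2/3
(y → y) ∨ (y ∨ x) = 1 ∨ 2/3 = 1
((y ↔ x) → (y ↔ x)) → ((y → y) ∨ (y ∨ x)) = 1 → 1 = 1
y → x = 2/3 → 2/3 = 1
(((y ↔ x) → (y ↔ x)) → ((y → y) ∨ (y ∨ x))) ↔ (y → x) = 1 ↔ 1 = 1
(¬¬¬y → (y ↔ z)) → ((((y ↔ x) → (y ↔ x)) → ((y → y) ∨ (y ∨ x))) ↔ (y → x)) = 1 → 1 = 1
y → x = 2/3 → 2/3 = 1
(y → x) ∨ y = 1 ∨ 2/3 = 1
z → y = 2/3 → 2/3 = 1
((y → x) ∨ y) ∨ (z → y) = 1 ∨ 1 = 1
¬y = ¬2/3 = 0
y ↔ z = 2/3 ↔ 2/3 = 1
¬y → (y ↔ z) = 0 → 1 = 1
x → x = 2/3 → 2/3 = 1
(x → x) ↔ y = 1 ↔ 2/3 = 2/3
(¬y → (y ↔ z)) ↔ ((x → x) ↔ y) = 1 ↔ 2/3 = 2/3
(((y → x) ∨ y) ∨ (z → y)) → ((¬y → (y ↔ z)) ↔ ((x → x) ↔ y)) = 1 → 2/3 = 2/3
((¬¬¬y → (y ↔ z)) → ((((y ↔ x) → (y ↔ x)) → ((y → y) ∨ (y ∨ x))) ↔ (y → x))) → ((((y → x) ∨ y) ∨ (z → y)) → ((¬y → (y ↔ z)) ↔ ((x → x) ↔ y))) = 1 → 2/3 = 2/3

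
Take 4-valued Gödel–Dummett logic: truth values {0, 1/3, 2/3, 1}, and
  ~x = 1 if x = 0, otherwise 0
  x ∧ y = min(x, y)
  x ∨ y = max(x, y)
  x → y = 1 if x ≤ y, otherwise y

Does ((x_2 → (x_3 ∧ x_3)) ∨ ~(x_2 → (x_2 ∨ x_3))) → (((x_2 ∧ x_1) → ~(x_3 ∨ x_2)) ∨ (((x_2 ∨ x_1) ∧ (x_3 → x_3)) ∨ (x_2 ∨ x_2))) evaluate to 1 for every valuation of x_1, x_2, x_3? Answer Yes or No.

Counterexample: take x_1 = 1/3, x_2 = 1/3, x_3 = 1/3.
x_3 ∧ x_3 = 1/3 ∧ 1/3 = 1/3
x_2 → (x_3 ∧ x_3) = 1/3 → 1/3 = 1
x_2 ∨ x_3 = 1/3 ∨ 1/3 = 1/3
x_2 → (x_2 ∨ x_3) = 1/3 → 1/3 = 1
~(x_2 → (x_2 ∨ x_3)) = ~1 = 0
(x_2 → (x_3 ∧ x_3)) ∨ ~(x_2 → (x_2 ∨ x_3)) = 1 ∨ 0 = 1
x_2 ∧ x_1 = 1/3 ∧ 1/3 = 1/3
x_3 ∨ x_2 = 1/3 ∨ 1/3 = 1/3
~(x_3 ∨ x_2) = ~1/3 = 0
(x_2 ∧ x_1) → ~(x_3 ∨ x_2) = 1/3 → 0 = 0
x_2 ∨ x_1 = 1/3 ∨ 1/3 = 1/3
x_3 → x_3 = 1/3 → 1/3 = 1
(x_2 ∨ x_1) ∧ (x_3 → x_3) = 1/3 ∧ 1 = 1/3
x_2 ∨ x_2 = 1/3 ∨ 1/3 = 1/3
((x_2 ∨ x_1) ∧ (x_3 → x_3)) ∨ (x_2 ∨ x_2) = 1/3 ∨ 1/3 = 1/3
((x_2 ∧ x_1) → ~(x_3 ∨ x_2)) ∨ (((x_2 ∨ x_1) ∧ (x_3 → x_3)) ∨ (x_2 ∨ x_2)) = 0 ∨ 1/3 = 1/3
((x_2 → (x_3 ∧ x_3)) ∨ ~(x_2 → (x_2 ∨ x_3))) → (((x_2 ∧ x_1) → ~(x_3 ∨ x_2)) ∨ (((x_2 ∨ x_1) ∧ (x_3 → x_3)) ∨ (x_2 ∨ x_2))) = 1 → 1/3 = 1/3
This gives 1/3 ≠ 1.

No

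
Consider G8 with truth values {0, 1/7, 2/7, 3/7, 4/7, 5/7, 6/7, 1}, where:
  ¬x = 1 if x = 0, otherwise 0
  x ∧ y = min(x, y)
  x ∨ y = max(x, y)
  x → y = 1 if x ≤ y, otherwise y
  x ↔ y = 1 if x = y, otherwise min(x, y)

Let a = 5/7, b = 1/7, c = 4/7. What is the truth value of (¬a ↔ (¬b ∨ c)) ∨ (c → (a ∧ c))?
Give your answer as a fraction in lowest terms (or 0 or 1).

¬a = ¬5/7 = 0
¬b = ¬1/7 = 0
¬b ∨ c = 0 ∨ 4/7 = 4/7
¬a ↔ (¬b ∨ c) = 0 ↔ 4/7 = 0
a ∧ c = 5/7 ∧ 4/7 = 4/7
c → (a ∧ c) = 4/7 → 4/7 = 1
(¬a ↔ (¬b ∨ c)) ∨ (c → (a ∧ c)) = 0 ∨ 1 = 1

1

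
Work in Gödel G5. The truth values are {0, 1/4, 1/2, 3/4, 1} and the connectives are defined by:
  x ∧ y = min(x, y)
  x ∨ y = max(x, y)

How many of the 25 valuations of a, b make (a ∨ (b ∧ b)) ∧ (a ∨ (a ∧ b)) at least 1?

value 1: 5 assignments (counts)
value 3/4: 5 assignments
value 1/2: 5 assignments
value 1/4: 5 assignments
value 0: 5 assignments
So 5 of the 25 assignments meet the threshold.

5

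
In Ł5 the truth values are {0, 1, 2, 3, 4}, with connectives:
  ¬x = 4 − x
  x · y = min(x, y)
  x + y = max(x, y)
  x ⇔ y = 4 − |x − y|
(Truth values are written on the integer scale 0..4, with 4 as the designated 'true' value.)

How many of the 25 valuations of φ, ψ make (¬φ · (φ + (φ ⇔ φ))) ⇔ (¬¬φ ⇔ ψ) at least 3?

14

value 4: 7 assignments (counts)
value 3: 7 assignments (counts)
value 2: 6 assignments
value 1: 3 assignments
value 0: 2 assignments
So 14 of the 25 assignments meet the threshold.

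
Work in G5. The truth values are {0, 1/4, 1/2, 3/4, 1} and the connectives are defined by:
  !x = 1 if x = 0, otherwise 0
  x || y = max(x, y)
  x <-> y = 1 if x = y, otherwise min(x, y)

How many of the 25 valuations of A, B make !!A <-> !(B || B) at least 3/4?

8

value 1: 8 assignments (counts)
value 0: 17 assignments
So 8 of the 25 assignments meet the threshold.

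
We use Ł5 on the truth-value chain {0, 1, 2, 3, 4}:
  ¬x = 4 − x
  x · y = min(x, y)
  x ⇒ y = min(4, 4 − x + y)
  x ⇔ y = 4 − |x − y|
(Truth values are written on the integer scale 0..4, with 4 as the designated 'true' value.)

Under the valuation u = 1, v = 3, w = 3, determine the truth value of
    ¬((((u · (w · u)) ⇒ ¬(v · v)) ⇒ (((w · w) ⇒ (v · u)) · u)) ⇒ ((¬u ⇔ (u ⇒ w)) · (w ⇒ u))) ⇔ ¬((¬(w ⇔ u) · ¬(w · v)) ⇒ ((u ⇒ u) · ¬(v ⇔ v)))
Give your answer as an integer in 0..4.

w · u = 3 · 1 = 1
u · (w · u) = 1 · 1 = 1
v · v = 3 · 3 = 3
¬(v · v) = ¬3 = 1
(u · (w · u)) ⇒ ¬(v · v) = 1 ⇒ 1 = 4
w · w = 3 · 3 = 3
v · u = 3 · 1 = 1
(w · w) ⇒ (v · u) = 3 ⇒ 1 = 2
((w · w) ⇒ (v · u)) · u = 2 · 1 = 1
((u · (w · u)) ⇒ ¬(v · v)) ⇒ (((w · w) ⇒ (v · u)) · u) = 4 ⇒ 1 = 1
¬u = ¬1 = 3
u ⇒ w = 1 ⇒ 3 = 4
¬u ⇔ (u ⇒ w) = 3 ⇔ 4 = 3
w ⇒ u = 3 ⇒ 1 = 2
(¬u ⇔ (u ⇒ w)) · (w ⇒ u) = 3 · 2 = 2
(((u · (w · u)) ⇒ ¬(v · v)) ⇒ (((w · w) ⇒ (v · u)) · u)) ⇒ ((¬u ⇔ (u ⇒ w)) · (w ⇒ u)) = 1 ⇒ 2 = 4
¬((((u · (w · u)) ⇒ ¬(v · v)) ⇒ (((w · w) ⇒ (v · u)) · u)) ⇒ ((¬u ⇔ (u ⇒ w)) · (w ⇒ u))) = ¬4 = 0
w ⇔ u = 3 ⇔ 1 = 2
¬(w ⇔ u) = ¬2 = 2
w · v = 3 · 3 = 3
¬(w · v) = ¬3 = 1
¬(w ⇔ u) · ¬(w · v) = 2 · 1 = 1
u ⇒ u = 1 ⇒ 1 = 4
v ⇔ v = 3 ⇔ 3 = 4
¬(v ⇔ v) = ¬4 = 0
(u ⇒ u) · ¬(v ⇔ v) = 4 · 0 = 0
(¬(w ⇔ u) · ¬(w · v)) ⇒ ((u ⇒ u) · ¬(v ⇔ v)) = 1 ⇒ 0 = 3
¬((¬(w ⇔ u) · ¬(w · v)) ⇒ ((u ⇒ u) · ¬(v ⇔ v))) = ¬3 = 1
¬((((u · (w · u)) ⇒ ¬(v · v)) ⇒ (((w · w) ⇒ (v · u)) · u)) ⇒ ((¬u ⇔ (u ⇒ w)) · (w ⇒ u))) ⇔ ¬((¬(w ⇔ u) · ¬(w · v)) ⇒ ((u ⇒ u) · ¬(v ⇔ v))) = 0 ⇔ 1 = 3

3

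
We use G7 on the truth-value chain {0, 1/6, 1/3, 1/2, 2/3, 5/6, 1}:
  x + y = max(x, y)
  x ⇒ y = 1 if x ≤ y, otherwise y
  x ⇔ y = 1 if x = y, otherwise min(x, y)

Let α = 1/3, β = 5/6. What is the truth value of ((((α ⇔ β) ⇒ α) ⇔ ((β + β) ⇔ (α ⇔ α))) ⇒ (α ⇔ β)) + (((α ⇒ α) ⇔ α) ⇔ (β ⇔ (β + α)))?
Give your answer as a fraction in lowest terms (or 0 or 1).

α ⇔ β = 1/3 ⇔ 5/6 = 1/3
(α ⇔ β) ⇒ α = 1/3 ⇒ 1/3 = 1
β + β = 5/6 + 5/6 = 5/6
α ⇔ α = 1/3 ⇔ 1/3 = 1
(β + β) ⇔ (α ⇔ α) = 5/6 ⇔ 1 = 5/6
((α ⇔ β) ⇒ α) ⇔ ((β + β) ⇔ (α ⇔ α)) = 1 ⇔ 5/6 = 5/6
α ⇔ β = 1/3 ⇔ 5/6 = 1/3
(((α ⇔ β) ⇒ α) ⇔ ((β + β) ⇔ (α ⇔ α))) ⇒ (α ⇔ β) = 5/6 ⇒ 1/3 = 1/3
α ⇒ α = 1/3 ⇒ 1/3 = 1
(α ⇒ α) ⇔ α = 1 ⇔ 1/3 = 1/3
β + α = 5/6 + 1/3 = 5/6
β ⇔ (β + α) = 5/6 ⇔ 5/6 = 1
((α ⇒ α) ⇔ α) ⇔ (β ⇔ (β + α)) = 1/3 ⇔ 1 = 1/3
((((α ⇔ β) ⇒ α) ⇔ ((β + β) ⇔ (α ⇔ α))) ⇒ (α ⇔ β)) + (((α ⇒ α) ⇔ α) ⇔ (β ⇔ (β + α))) = 1/3 + 1/3 = 1/3

1/3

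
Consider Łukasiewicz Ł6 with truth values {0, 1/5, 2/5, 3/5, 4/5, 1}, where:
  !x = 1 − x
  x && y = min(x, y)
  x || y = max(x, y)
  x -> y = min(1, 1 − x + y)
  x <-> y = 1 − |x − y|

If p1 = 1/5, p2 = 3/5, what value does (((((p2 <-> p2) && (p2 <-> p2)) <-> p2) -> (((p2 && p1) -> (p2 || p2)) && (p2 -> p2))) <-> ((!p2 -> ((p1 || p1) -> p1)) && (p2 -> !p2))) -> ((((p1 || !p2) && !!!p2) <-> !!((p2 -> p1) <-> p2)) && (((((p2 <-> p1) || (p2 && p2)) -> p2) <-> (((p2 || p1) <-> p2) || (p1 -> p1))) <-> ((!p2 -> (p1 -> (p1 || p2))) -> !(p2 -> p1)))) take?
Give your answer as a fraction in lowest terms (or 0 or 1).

p2 <-> p2 = 3/5 <-> 3/5 = 1
p2 <-> p2 = 3/5 <-> 3/5 = 1
(p2 <-> p2) && (p2 <-> p2) = 1 && 1 = 1
((p2 <-> p2) && (p2 <-> p2)) <-> p2 = 1 <-> 3/5 = 3/5
p2 && p1 = 3/5 && 1/5 = 1/5
p2 || p2 = 3/5 || 3/5 = 3/5
(p2 && p1) -> (p2 || p2) = 1/5 -> 3/5 = 1
p2 -> p2 = 3/5 -> 3/5 = 1
((p2 && p1) -> (p2 || p2)) && (p2 -> p2) = 1 && 1 = 1
(((p2 <-> p2) && (p2 <-> p2)) <-> p2) -> (((p2 && p1) -> (p2 || p2)) && (p2 -> p2)) = 3/5 -> 1 = 1
!p2 = !3/5 = 2/5
p1 || p1 = 1/5 || 1/5 = 1/5
(p1 || p1) -> p1 = 1/5 -> 1/5 = 1
!p2 -> ((p1 || p1) -> p1) = 2/5 -> 1 = 1
!p2 = !3/5 = 2/5
p2 -> !p2 = 3/5 -> 2/5 = 4/5
(!p2 -> ((p1 || p1) -> p1)) && (p2 -> !p2) = 1 && 4/5 = 4/5
((((p2 <-> p2) && (p2 <-> p2)) <-> p2) -> (((p2 && p1) -> (p2 || p2)) && (p2 -> p2))) <-> ((!p2 -> ((p1 || p1) -> p1)) && (p2 -> !p2)) = 1 <-> 4/5 = 4/5
!p2 = !3/5 = 2/5
p1 || !p2 = 1/5 || 2/5 = 2/5
!p2 = !3/5 = 2/5
!!p2 = !2/5 = 3/5
!!!p2 = !3/5 = 2/5
(p1 || !p2) && !!!p2 = 2/5 && 2/5 = 2/5
p2 -> p1 = 3/5 -> 1/5 = 3/5
(p2 -> p1) <-> p2 = 3/5 <-> 3/5 = 1
!((p2 -> p1) <-> p2) = !1 = 0
!!((p2 -> p1) <-> p2) = !0 = 1
((p1 || !p2) && !!!p2) <-> !!((p2 -> p1) <-> p2) = 2/5 <-> 1 = 2/5
p2 <-> p1 = 3/5 <-> 1/5 = 3/5
p2 && p2 = 3/5 && 3/5 = 3/5
(p2 <-> p1) || (p2 && p2) = 3/5 || 3/5 = 3/5
((p2 <-> p1) || (p2 && p2)) -> p2 = 3/5 -> 3/5 = 1
p2 || p1 = 3/5 || 1/5 = 3/5
(p2 || p1) <-> p2 = 3/5 <-> 3/5 = 1
p1 -> p1 = 1/5 -> 1/5 = 1
((p2 || p1) <-> p2) || (p1 -> p1) = 1 || 1 = 1
(((p2 <-> p1) || (p2 && p2)) -> p2) <-> (((p2 || p1) <-> p2) || (p1 -> p1)) = 1 <-> 1 = 1
!p2 = !3/5 = 2/5
p1 || p2 = 1/5 || 3/5 = 3/5
p1 -> (p1 || p2) = 1/5 -> 3/5 = 1
!p2 -> (p1 -> (p1 || p2)) = 2/5 -> 1 = 1
p2 -> p1 = 3/5 -> 1/5 = 3/5
!(p2 -> p1) = !3/5 = 2/5
(!p2 -> (p1 -> (p1 || p2))) -> !(p2 -> p1) = 1 -> 2/5 = 2/5
((((p2 <-> p1) || (p2 && p2)) -> p2) <-> (((p2 || p1) <-> p2) || (p1 -> p1))) <-> ((!p2 -> (p1 -> (p1 || p2))) -> !(p2 -> p1)) = 1 <-> 2/5 = 2/5
(((p1 || !p2) && !!!p2) <-> !!((p2 -> p1) <-> p2)) && (((((p2 <-> p1) || (p2 && p2)) -> p2) <-> (((p2 || p1) <-> p2) || (p1 -> p1))) <-> ((!p2 -> (p1 -> (p1 || p2))) -> !(p2 -> p1))) = 2/5 && 2/5 = 2/5
(((((p2 <-> p2) && (p2 <-> p2)) <-> p2) -> (((p2 && p1) -> (p2 || p2)) && (p2 -> p2))) <-> ((!p2 -> ((p1 || p1) -> p1)) && (p2 -> !p2))) -> ((((p1 || !p2) && !!!p2) <-> !!((p2 -> p1) <-> p2)) && (((((p2 <-> p1) || (p2 && p2)) -> p2) <-> (((p2 || p1) <-> p2) || (p1 -> p1))) <-> ((!p2 -> (p1 -> (p1 || p2))) -> !(p2 -> p1)))) = 4/5 -> 2/5 = 3/5

3/5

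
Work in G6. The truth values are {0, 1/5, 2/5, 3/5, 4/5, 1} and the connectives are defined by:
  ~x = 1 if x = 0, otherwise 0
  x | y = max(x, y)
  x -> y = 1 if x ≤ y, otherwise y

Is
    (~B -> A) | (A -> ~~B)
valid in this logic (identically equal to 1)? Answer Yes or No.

No

Counterexample: take A = 1/5, B = 0.
~B = ~0 = 1
~B -> A = 1 -> 1/5 = 1/5
~B = ~0 = 1
~~B = ~1 = 0
A -> ~~B = 1/5 -> 0 = 0
(~B -> A) | (A -> ~~B) = 1/5 | 0 = 1/5
This gives 1/5 ≠ 1.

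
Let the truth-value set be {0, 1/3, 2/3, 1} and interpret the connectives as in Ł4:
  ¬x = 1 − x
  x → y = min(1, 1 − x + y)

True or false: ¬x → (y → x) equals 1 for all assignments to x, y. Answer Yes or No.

No

Counterexample: take x = 0, y = 1/3.
¬x = ¬0 = 1
y → x = 1/3 → 0 = 2/3
¬x → (y → x) = 1 → 2/3 = 2/3
This gives 2/3 ≠ 1.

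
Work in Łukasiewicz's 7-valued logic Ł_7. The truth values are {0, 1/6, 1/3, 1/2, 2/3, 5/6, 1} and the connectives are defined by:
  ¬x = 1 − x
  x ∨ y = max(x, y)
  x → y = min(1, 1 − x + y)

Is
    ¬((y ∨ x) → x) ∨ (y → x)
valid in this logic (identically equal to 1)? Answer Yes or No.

Counterexample: take x = 0, y = 1/6.
y ∨ x = 1/6 ∨ 0 = 1/6
(y ∨ x) → x = 1/6 → 0 = 5/6
¬((y ∨ x) → x) = ¬5/6 = 1/6
y → x = 1/6 → 0 = 5/6
¬((y ∨ x) → x) ∨ (y → x) = 1/6 ∨ 5/6 = 5/6
This gives 5/6 ≠ 1.

No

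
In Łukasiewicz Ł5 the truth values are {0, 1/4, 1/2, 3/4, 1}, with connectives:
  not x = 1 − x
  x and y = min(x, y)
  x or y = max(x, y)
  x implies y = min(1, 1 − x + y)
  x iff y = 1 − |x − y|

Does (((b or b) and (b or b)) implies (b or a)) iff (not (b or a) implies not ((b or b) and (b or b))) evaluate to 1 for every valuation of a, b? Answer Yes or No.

Yes

At a = 1/4, b = 0, for instance:
b or b = 0 or 0 = 0
b or b = 0 or 0 = 0
(b or b) and (b or b) = 0 and 0 = 0
b or a = 0 or 1/4 = 1/4
((b or b) and (b or b)) implies (b or a) = 0 implies 1/4 = 1
not (b or a) = not 1/4 = 3/4
not ((b or b) and (b or b)) = not 0 = 1
not (b or a) implies not ((b or b) and (b or b)) = 3/4 implies 1 = 1
(((b or b) and (b or b)) implies (b or a)) iff (not (b or a) implies not ((b or b) and (b or b))) = 1 iff 1 = 1
and checking the remaining 24 assignments likewise gives ≥ 1 in every case.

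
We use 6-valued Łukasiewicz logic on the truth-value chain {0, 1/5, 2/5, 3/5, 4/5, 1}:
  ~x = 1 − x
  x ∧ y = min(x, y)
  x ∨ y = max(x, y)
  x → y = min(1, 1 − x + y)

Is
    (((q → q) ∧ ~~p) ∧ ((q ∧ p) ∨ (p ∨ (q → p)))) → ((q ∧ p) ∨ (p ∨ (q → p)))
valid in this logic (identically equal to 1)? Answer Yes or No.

At p = 4/5, q = 4/5, for instance:
q → q = 4/5 → 4/5 = 1
~p = ~4/5 = 1/5
~~p = ~1/5 = 4/5
(q → q) ∧ ~~p = 1 ∧ 4/5 = 4/5
q ∧ p = 4/5 ∧ 4/5 = 4/5
q → p = 4/5 → 4/5 = 1
p ∨ (q → p) = 4/5 ∨ 1 = 1
(q ∧ p) ∨ (p ∨ (q → p)) = 4/5 ∨ 1 = 1
((q → q) ∧ ~~p) ∧ ((q ∧ p) ∨ (p ∨ (q → p))) = 4/5 ∧ 1 = 4/5
(((q → q) ∧ ~~p) ∧ ((q ∧ p) ∨ (p ∨ (q → p)))) → ((q ∧ p) ∨ (p ∨ (q → p))) = 4/5 → 1 = 1
and checking the remaining 35 assignments likewise gives ≥ 1 in every case.

Yes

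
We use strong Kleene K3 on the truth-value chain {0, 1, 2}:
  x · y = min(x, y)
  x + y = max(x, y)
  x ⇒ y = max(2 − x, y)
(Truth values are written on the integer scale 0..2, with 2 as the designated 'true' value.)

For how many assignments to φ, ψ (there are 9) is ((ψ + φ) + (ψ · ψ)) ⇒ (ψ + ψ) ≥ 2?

4

φ = 0, ψ = 0 ↦ 2  ≥
φ = 0, ψ = 1 ↦ 1  <
φ = 0, ψ = 2 ↦ 2  ≥
φ = 1, ψ = 0 ↦ 1  <
φ = 1, ψ = 1 ↦ 1  <
φ = 1, ψ = 2 ↦ 2  ≥
φ = 2, ψ = 0 ↦ 0  <
φ = 2, ψ = 1 ↦ 1  <
φ = 2, ψ = 2 ↦ 2  ≥
So 4 of the 9 assignments meet the threshold.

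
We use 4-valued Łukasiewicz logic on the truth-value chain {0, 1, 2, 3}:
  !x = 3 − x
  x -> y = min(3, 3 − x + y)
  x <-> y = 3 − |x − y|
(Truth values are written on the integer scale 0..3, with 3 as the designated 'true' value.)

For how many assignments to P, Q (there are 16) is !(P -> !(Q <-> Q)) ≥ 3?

4

P = 0, Q = 0 ↦ 0  <
P = 0, Q = 1 ↦ 0  <
P = 0, Q = 2 ↦ 0  <
P = 0, Q = 3 ↦ 0  <
P = 1, Q = 0 ↦ 1  <
P = 1, Q = 1 ↦ 1  <
P = 1, Q = 2 ↦ 1  <
P = 1, Q = 3 ↦ 1  <
P = 2, Q = 0 ↦ 2  <
P = 2, Q = 1 ↦ 2  <
P = 2, Q = 2 ↦ 2  <
P = 2, Q = 3 ↦ 2  <
P = 3, Q = 0 ↦ 3  ≥
P = 3, Q = 1 ↦ 3  ≥
P = 3, Q = 2 ↦ 3  ≥
P = 3, Q = 3 ↦ 3  ≥
So 4 of the 16 assignments meet the threshold.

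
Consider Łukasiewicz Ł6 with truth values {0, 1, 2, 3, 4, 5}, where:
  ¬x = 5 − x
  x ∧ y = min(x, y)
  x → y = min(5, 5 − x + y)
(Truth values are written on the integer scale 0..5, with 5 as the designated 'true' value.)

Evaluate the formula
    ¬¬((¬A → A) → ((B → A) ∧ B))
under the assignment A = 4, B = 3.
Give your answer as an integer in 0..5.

¬A = ¬4 = 1
¬A → A = 1 → 4 = 5
B → A = 3 → 4 = 5
(B → A) ∧ B = 5 ∧ 3 = 3
(¬A → A) → ((B → A) ∧ B) = 5 → 3 = 3
¬((¬A → A) → ((B → A) ∧ B)) = ¬3 = 2
¬¬((¬A → A) → ((B → A) ∧ B)) = ¬2 = 3

3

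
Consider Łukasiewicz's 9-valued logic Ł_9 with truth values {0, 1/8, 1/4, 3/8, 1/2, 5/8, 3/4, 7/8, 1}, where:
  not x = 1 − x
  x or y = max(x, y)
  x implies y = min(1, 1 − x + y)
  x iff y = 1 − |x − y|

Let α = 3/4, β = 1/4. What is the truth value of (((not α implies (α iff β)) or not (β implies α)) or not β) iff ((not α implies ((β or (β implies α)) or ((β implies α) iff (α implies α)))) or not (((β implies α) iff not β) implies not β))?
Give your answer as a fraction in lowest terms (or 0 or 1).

not α = not 3/4 = 1/4
α iff β = 3/4 iff 1/4 = 1/2
not α implies (α iff β) = 1/4 implies 1/2 = 1
β implies α = 1/4 implies 3/4 = 1
not (β implies α) = not 1 = 0
(not α implies (α iff β)) or not (β implies α) = 1 or 0 = 1
not β = not 1/4 = 3/4
((not α implies (α iff β)) or not (β implies α)) or not β = 1 or 3/4 = 1
not α = not 3/4 = 1/4
β implies α = 1/4 implies 3/4 = 1
β or (β implies α) = 1/4 or 1 = 1
β implies α = 1/4 implies 3/4 = 1
α implies α = 3/4 implies 3/4 = 1
(β implies α) iff (α implies α) = 1 iff 1 = 1
(β or (β implies α)) or ((β implies α) iff (α implies α)) = 1 or 1 = 1
not α implies ((β or (β implies α)) or ((β implies α) iff (α implies α))) = 1/4 implies 1 = 1
β implies α = 1/4 implies 3/4 = 1
not β = not 1/4 = 3/4
(β implies α) iff not β = 1 iff 3/4 = 3/4
not β = not 1/4 = 3/4
((β implies α) iff not β) implies not β = 3/4 implies 3/4 = 1
not (((β implies α) iff not β) implies not β) = not 1 = 0
(not α implies ((β or (β implies α)) or ((β implies α) iff (α implies α)))) or not (((β implies α) iff not β) implies not β) = 1 or 0 = 1
(((not α implies (α iff β)) or not (β implies α)) or not β) iff ((not α implies ((β or (β implies α)) or ((β implies α) iff (α implies α)))) or not (((β implies α) iff not β) implies not β)) = 1 iff 1 = 1

1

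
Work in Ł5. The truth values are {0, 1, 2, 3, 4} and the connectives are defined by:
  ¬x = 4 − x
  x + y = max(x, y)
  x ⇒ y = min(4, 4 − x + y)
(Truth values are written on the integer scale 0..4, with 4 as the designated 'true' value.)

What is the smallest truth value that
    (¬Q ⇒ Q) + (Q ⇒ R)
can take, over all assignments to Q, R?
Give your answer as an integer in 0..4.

Take Q = 1, R = 0:
¬Q = ¬1 = 3
¬Q ⇒ Q = 3 ⇒ 1 = 2
Q ⇒ R = 1 ⇒ 0 = 3
(¬Q ⇒ Q) + (Q ⇒ R) = 2 + 3 = 3
No assignment yields a value below 3, so this is the minimum.

3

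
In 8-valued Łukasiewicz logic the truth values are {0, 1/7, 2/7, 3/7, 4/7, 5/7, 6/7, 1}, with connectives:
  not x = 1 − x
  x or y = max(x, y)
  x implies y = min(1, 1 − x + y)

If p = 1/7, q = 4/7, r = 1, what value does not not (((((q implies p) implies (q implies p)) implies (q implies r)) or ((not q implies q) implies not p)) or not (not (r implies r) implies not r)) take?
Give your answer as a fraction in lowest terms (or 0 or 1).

q implies p = 4/7 implies 1/7 = 4/7
q implies p = 4/7 implies 1/7 = 4/7
(q implies p) implies (q implies p) = 4/7 implies 4/7 = 1
q implies r = 4/7 implies 1 = 1
((q implies p) implies (q implies p)) implies (q implies r) = 1 implies 1 = 1
not q = not 4/7 = 3/7
not q implies q = 3/7 implies 4/7 = 1
not p = not 1/7 = 6/7
(not q implies q) implies not p = 1 implies 6/7 = 6/7
(((q implies p) implies (q implies p)) implies (q implies r)) or ((not q implies q) implies not p) = 1 or 6/7 = 1
r implies r = 1 implies 1 = 1
not (r implies r) = not 1 = 0
not r = not 1 = 0
not (r implies r) implies not r = 0 implies 0 = 1
not (not (r implies r) implies not r) = not 1 = 0
((((q implies p) implies (q implies p)) implies (q implies r)) or ((not q implies q) implies not p)) or not (not (r implies r) implies not r) = 1 or 0 = 1
not (((((q implies p) implies (q implies p)) implies (q implies r)) or ((not q implies q) implies not p)) or not (not (r implies r) implies not r)) = not 1 = 0
not not (((((q implies p) implies (q implies p)) implies (q implies r)) or ((not q implies q) implies not p)) or not (not (r implies r) implies not r)) = not 0 = 1

1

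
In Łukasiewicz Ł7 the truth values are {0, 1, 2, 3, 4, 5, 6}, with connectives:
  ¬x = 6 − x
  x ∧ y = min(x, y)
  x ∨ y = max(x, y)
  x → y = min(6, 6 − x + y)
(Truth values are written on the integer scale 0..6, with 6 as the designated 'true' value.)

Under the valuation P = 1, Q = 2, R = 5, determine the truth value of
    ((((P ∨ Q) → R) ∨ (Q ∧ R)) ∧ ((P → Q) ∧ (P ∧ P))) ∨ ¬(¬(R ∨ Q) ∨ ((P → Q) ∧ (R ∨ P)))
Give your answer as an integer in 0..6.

P ∨ Q = 1 ∨ 2 = 2
(P ∨ Q) → R = 2 → 5 = 6
Q ∧ R = 2 ∧ 5 = 2
((P ∨ Q) → R) ∨ (Q ∧ R) = 6 ∨ 2 = 6
P → Q = 1 → 2 = 6
P ∧ P = 1 ∧ 1 = 1
(P → Q) ∧ (P ∧ P) = 6 ∧ 1 = 1
(((P ∨ Q) → R) ∨ (Q ∧ R)) ∧ ((P → Q) ∧ (P ∧ P)) = 6 ∧ 1 = 1
R ∨ Q = 5 ∨ 2 = 5
¬(R ∨ Q) = ¬5 = 1
P → Q = 1 → 2 = 6
R ∨ P = 5 ∨ 1 = 5
(P → Q) ∧ (R ∨ P) = 6 ∧ 5 = 5
¬(R ∨ Q) ∨ ((P → Q) ∧ (R ∨ P)) = 1 ∨ 5 = 5
¬(¬(R ∨ Q) ∨ ((P → Q) ∧ (R ∨ P))) = ¬5 = 1
((((P ∨ Q) → R) ∨ (Q ∧ R)) ∧ ((P → Q) ∧ (P ∧ P))) ∨ ¬(¬(R ∨ Q) ∨ ((P → Q) ∧ (R ∨ P))) = 1 ∨ 1 = 1

1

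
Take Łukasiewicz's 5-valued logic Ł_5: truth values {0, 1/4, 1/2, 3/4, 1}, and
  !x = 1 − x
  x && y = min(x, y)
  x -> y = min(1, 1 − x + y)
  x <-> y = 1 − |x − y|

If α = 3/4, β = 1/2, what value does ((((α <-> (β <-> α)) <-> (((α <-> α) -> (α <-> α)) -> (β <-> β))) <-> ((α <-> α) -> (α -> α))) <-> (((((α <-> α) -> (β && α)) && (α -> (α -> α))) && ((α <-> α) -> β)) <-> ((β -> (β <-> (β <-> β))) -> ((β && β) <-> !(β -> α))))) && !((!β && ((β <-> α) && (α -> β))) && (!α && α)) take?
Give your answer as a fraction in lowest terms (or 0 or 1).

3/4

β <-> α = 1/2 <-> 3/4 = 3/4
α <-> (β <-> α) = 3/4 <-> 3/4 = 1
α <-> α = 3/4 <-> 3/4 = 1
α <-> α = 3/4 <-> 3/4 = 1
(α <-> α) -> (α <-> α) = 1 -> 1 = 1
β <-> β = 1/2 <-> 1/2 = 1
((α <-> α) -> (α <-> α)) -> (β <-> β) = 1 -> 1 = 1
(α <-> (β <-> α)) <-> (((α <-> α) -> (α <-> α)) -> (β <-> β)) = 1 <-> 1 = 1
α <-> α = 3/4 <-> 3/4 = 1
α -> α = 3/4 -> 3/4 = 1
(α <-> α) -> (α -> α) = 1 -> 1 = 1
((α <-> (β <-> α)) <-> (((α <-> α) -> (α <-> α)) -> (β <-> β))) <-> ((α <-> α) -> (α -> α)) = 1 <-> 1 = 1
α <-> α = 3/4 <-> 3/4 = 1
β && α = 1/2 && 3/4 = 1/2
(α <-> α) -> (β && α) = 1 -> 1/2 = 1/2
α -> α = 3/4 -> 3/4 = 1
α -> (α -> α) = 3/4 -> 1 = 1
((α <-> α) -> (β && α)) && (α -> (α -> α)) = 1/2 && 1 = 1/2
α <-> α = 3/4 <-> 3/4 = 1
(α <-> α) -> β = 1 -> 1/2 = 1/2
(((α <-> α) -> (β && α)) && (α -> (α -> α))) && ((α <-> α) -> β) = 1/2 && 1/2 = 1/2
β <-> β = 1/2 <-> 1/2 = 1
β <-> (β <-> β) = 1/2 <-> 1 = 1/2
β -> (β <-> (β <-> β)) = 1/2 -> 1/2 = 1
β && β = 1/2 && 1/2 = 1/2
β -> α = 1/2 -> 3/4 = 1
!(β -> α) = !1 = 0
(β && β) <-> !(β -> α) = 1/2 <-> 0 = 1/2
(β -> (β <-> (β <-> β))) -> ((β && β) <-> !(β -> α)) = 1 -> 1/2 = 1/2
((((α <-> α) -> (β && α)) && (α -> (α -> α))) && ((α <-> α) -> β)) <-> ((β -> (β <-> (β <-> β))) -> ((β && β) <-> !(β -> α))) = 1/2 <-> 1/2 = 1
(((α <-> (β <-> α)) <-> (((α <-> α) -> (α <-> α)) -> (β <-> β))) <-> ((α <-> α) -> (α -> α))) <-> (((((α <-> α) -> (β && α)) && (α -> (α -> α))) && ((α <-> α) -> β)) <-> ((β -> (β <-> (β <-> β))) -> ((β && β) <-> !(β -> α)))) = 1 <-> 1 = 1
!β = !1/2 = 1/2
β <-> α = 1/2 <-> 3/4 = 3/4
α -> β = 3/4 -> 1/2 = 3/4
(β <-> α) && (α -> β) = 3/4 && 3/4 = 3/4
!β && ((β <-> α) && (α -> β)) = 1/2 && 3/4 = 1/2
!α = !3/4 = 1/4
!α && α = 1/4 && 3/4 = 1/4
(!β && ((β <-> α) && (α -> β))) && (!α && α) = 1/2 && 1/4 = 1/4
!((!β && ((β <-> α) && (α -> β))) && (!α && α)) = !1/4 = 3/4
((((α <-> (β <-> α)) <-> (((α <-> α) -> (α <-> α)) -> (β <-> β))) <-> ((α <-> α) -> (α -> α))) <-> (((((α <-> α) -> (β && α)) && (α -> (α -> α))) && ((α <-> α) -> β)) <-> ((β -> (β <-> (β <-> β))) -> ((β && β) <-> !(β -> α))))) && !((!β && ((β <-> α) && (α -> β))) && (!α && α)) = 1 && 3/4 = 3/4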